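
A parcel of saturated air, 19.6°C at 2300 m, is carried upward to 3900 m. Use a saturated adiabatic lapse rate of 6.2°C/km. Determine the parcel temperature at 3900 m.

9.68°C

2300–3900 m, saturated adiabatic: Δz = 1.6 km ⇒ ΔT = -9.92°C; T = 9.68°C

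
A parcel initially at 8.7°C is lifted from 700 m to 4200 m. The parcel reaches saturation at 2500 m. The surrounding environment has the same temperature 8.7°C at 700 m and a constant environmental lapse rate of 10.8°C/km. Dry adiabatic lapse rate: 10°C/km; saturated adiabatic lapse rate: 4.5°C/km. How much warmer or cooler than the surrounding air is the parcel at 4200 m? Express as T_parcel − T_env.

Parcel:
  700 → 2500 m (dry, 10°C/km): ΔT = -10 × 1.8 = -18°C → T = -9.3°C
  2500 → 4200 m (saturated, 4.5°C/km): ΔT = -4.5 × 1.7 = -7.65°C → T = -16.95°C
Environment:
  700 → 4200 m (environment, 10.8°C/km): ΔT = -10.8 × 3.5 = -37.8°C → T = -29.1°C
T_parcel − T_env = -16.95 − (-29.1) = +12.15°C

+12.15°C (parcel warmer than environment)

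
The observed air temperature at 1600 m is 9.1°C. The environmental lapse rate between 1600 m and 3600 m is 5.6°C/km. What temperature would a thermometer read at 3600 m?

-2.1°C

1600 → 3600 m (environmental, 5.6°C/km): ΔT = -5.6 × 2 = -11.2°C → T = -2.1°C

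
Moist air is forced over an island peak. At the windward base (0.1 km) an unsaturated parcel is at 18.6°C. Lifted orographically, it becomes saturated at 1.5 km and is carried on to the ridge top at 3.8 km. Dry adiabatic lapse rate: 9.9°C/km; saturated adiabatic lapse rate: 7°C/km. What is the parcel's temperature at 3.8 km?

100 → 1500 m (dry, 9.9°C/km): ΔT = -9.9 × 1.4 = -13.86°C → T = 4.74°C
1500 → 3800 m (saturated, 7°C/km): ΔT = -7 × 2.3 = -16.1°C → T = -11.36°C

-11.36°C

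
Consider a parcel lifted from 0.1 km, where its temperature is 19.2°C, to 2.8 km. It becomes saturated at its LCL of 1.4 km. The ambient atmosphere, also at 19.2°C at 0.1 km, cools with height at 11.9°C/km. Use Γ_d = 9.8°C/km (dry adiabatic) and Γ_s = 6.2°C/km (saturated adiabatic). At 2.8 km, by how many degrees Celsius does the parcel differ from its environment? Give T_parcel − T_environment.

Parcel:
  100–1400 m, dry: Δz = 1.3 km ⇒ ΔT = -12.74°C; T = 6.46°C
  1400–2800 m, saturated: Δz = 1.4 km ⇒ ΔT = -8.68°C; T = -2.22°C
Environment:
  100–2800 m, environment: Δz = 2.7 km ⇒ ΔT = -32.13°C; T = -12.93°C
T_parcel − T_env = -2.22 − (-12.93) = +10.71°C

+10.71°C (parcel warmer than environment)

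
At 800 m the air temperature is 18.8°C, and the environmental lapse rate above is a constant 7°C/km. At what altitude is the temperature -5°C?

4200 m

Height above start = (18.8 − (-5)) / 7 = 3.4 km
Altitude = 800 m + 3400 m = 4200 m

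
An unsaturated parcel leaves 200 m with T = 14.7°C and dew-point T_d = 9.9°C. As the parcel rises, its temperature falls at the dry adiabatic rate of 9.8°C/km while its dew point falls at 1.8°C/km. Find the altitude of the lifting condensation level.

T and T_d converge at 9.8 − 1.8 = 8°C per km
Height above start = (14.7 − 9.9) / 8 = 0.6 km
LCL altitude = 200 m + 600 m = 800 m

800 m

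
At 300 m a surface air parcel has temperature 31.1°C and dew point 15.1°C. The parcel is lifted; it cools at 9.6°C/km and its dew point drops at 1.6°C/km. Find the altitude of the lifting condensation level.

2300 m

T and T_d converge at 9.6 − 1.6 = 8°C per km
Height above start = (31.1 − 15.1) / 8 = 2 km
LCL altitude = 300 m + 2000 m = 2300 m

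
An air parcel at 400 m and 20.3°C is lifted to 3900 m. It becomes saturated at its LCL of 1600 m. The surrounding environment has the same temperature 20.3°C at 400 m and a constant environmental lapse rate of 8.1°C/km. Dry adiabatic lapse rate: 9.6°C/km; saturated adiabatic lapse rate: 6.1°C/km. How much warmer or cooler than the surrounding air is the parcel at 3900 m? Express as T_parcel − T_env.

+2.8°C (parcel warmer than environment)

Parcel:
  400 → 1600 m (dry, 9.6°C/km): ΔT = -9.6 × 1.2 = -11.52°C → T = 8.78°C
  1600 → 3900 m (saturated, 6.1°C/km): ΔT = -6.1 × 2.3 = -14.03°C → T = -5.25°C
Environment:
  400 → 3900 m (environment, 8.1°C/km): ΔT = -8.1 × 3.5 = -28.35°C → T = -8.05°C
T_parcel − T_env = -5.25 − (-8.05) = +2.8°C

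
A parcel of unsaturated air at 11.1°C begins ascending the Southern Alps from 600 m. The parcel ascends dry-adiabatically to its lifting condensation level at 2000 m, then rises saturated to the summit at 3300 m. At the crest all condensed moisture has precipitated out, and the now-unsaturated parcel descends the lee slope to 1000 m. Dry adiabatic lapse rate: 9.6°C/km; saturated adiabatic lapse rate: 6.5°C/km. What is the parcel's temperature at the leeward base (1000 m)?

11.29°C

Dry to 2000 m: -9.6 × 1.4 km = -13.44°C, so T = -2.34°C.
Saturated to 3300 m: -6.5 × 1.3 km = -8.45°C, so T = -10.79°C.
Dry descent to 1000 m: +9.6 × 2.3 km = +22.08°C, so T = 11.29°C.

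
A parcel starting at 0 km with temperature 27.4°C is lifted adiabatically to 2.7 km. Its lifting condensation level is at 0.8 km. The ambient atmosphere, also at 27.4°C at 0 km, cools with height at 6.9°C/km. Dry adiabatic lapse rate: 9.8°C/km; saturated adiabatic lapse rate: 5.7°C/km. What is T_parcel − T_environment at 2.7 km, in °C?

Parcel:
  From 0 m to 800 m (dry): cools by 9.8 × 0.8 = 7.84°C, giving 19.56°C.
  From 800 m to 2700 m (saturated): cools by 5.7 × 1.9 = 10.83°C, giving 8.73°C.
Environment:
  From 0 m to 2700 m (environment): cools by 6.9 × 2.7 = 18.63°C, giving 8.77°C.
T_parcel − T_env = 8.73 − 8.77 = -0.04°C

-0.04°C (parcel cooler than environment)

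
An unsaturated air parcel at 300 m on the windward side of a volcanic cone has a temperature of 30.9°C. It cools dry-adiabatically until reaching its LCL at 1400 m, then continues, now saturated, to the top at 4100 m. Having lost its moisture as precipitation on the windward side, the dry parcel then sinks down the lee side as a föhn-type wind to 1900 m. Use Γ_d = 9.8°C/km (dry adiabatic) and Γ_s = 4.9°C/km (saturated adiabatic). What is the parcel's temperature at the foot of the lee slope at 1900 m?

300–1400 m, dry: Δz = 1.1 km ⇒ ΔT = -10.78°C; T = 20.12°C
1400–4100 m, saturated: Δz = 2.7 km ⇒ ΔT = -13.23°C; T = 6.89°C
4100–1900 m, dry descent: Δz = 2.2 km ⇒ ΔT = +21.56°C; T = 28.45°C

28.45°C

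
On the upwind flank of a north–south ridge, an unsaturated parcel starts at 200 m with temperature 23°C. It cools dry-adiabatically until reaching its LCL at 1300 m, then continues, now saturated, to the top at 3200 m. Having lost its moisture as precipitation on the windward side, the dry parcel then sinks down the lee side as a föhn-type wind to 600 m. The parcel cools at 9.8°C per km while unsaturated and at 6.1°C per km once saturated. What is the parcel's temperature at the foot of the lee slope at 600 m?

200 → 1300 m (dry, 9.8°C/km): ΔT = -9.8 × 1.1 = -10.78°C → T = 12.22°C
1300 → 3200 m (saturated, 6.1°C/km): ΔT = -6.1 × 1.9 = -11.59°C → T = 0.63°C
3200 → 600 m (dry descent, 9.8°C/km): ΔT = +9.8 × 2.6 = +25.48°C → T = 26.11°C

26.11°C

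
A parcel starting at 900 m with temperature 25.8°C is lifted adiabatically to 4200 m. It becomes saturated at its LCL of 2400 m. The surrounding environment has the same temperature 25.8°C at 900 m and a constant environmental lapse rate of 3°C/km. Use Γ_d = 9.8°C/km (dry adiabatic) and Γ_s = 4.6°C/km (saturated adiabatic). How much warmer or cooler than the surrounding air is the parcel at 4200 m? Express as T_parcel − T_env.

Parcel:
  Dry to 2400 m: -9.8 × 1.5 km = -14.7°C, so T = 11.1°C.
  Saturated to 4200 m: -4.6 × 1.8 km = -8.28°C, so T = 2.82°C.
Environment:
  Environment to 4200 m: -3 × 3.3 km = -9.9°C, so T = 15.9°C.
T_parcel − T_env = 2.82 − 15.9 = -13.08°C

-13.08°C (parcel cooler than environment)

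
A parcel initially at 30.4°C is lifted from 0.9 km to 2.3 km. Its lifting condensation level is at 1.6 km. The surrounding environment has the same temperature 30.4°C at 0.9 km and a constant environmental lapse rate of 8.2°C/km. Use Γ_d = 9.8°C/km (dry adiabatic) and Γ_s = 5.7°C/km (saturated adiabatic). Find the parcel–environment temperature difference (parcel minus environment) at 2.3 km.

Parcel:
  900–1600 m, dry: Δz = 0.7 km ⇒ ΔT = -6.86°C; T = 23.54°C
  1600–2300 m, saturated: Δz = 0.7 km ⇒ ΔT = -3.99°C; T = 19.55°C
Environment:
  900–2300 m, environment: Δz = 1.4 km ⇒ ΔT = -11.48°C; T = 18.92°C
T_parcel − T_env = 19.55 − 18.92 = +0.63°C

+0.63°C (parcel warmer than environment)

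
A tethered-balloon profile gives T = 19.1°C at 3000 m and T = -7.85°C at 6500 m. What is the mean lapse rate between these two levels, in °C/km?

7.7°C/km

Γ = −ΔT/Δz = (19.1 − (-7.85)) / (6500 − 3000) m
  = 26.95°C / 3.5 km = 7.7°C/km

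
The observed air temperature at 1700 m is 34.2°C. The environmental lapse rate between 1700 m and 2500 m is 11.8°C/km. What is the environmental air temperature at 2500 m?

1700–2500 m, environmental: Δz = 0.8 km ⇒ ΔT = -9.44°C; T = 24.76°C

24.76°C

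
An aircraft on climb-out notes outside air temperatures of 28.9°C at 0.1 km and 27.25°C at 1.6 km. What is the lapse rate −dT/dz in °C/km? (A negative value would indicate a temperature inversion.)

1.1°C/km

Γ = −ΔT/Δz = (28.9 − 27.25) / (1600 − 100) m
  = 1.65°C / 1.5 km = 1.1°C/km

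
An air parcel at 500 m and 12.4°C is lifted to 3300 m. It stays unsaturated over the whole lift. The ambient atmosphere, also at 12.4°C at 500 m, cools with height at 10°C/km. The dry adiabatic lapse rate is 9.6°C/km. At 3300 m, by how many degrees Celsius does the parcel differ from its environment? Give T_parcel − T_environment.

Parcel:
  Dry to 3300 m: -9.6 × 2.8 km = -26.88°C, so T = -14.48°C.
Environment:
  Environment to 3300 m: -10 × 2.8 km = -28°C, so T = -15.6°C.
T_parcel − T_env = -14.48 − (-15.6) = +1.12°C

+1.12°C (parcel warmer than environment)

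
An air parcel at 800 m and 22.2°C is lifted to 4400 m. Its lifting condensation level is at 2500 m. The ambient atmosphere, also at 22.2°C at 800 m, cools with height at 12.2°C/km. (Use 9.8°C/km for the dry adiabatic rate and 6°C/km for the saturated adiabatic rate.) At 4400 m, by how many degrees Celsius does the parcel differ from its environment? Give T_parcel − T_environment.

+15.86°C (parcel warmer than environment)

Parcel:
  800 → 2500 m (dry, 9.8°C/km): ΔT = -9.8 × 1.7 = -16.66°C → T = 5.54°C
  2500 → 4400 m (saturated, 6°C/km): ΔT = -6 × 1.9 = -11.4°C → T = -5.86°C
Environment:
  800 → 4400 m (environment, 12.2°C/km): ΔT = -12.2 × 3.6 = -43.92°C → T = -21.72°C
T_parcel − T_env = -5.86 − (-21.72) = +15.86°C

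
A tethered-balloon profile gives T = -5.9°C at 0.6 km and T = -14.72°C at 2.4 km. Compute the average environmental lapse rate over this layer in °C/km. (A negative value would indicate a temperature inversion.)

4.9°C/km

Γ = −ΔT/Δz = (-5.9 − (-14.72)) / (2400 − 600) m
  = 8.82°C / 1.8 km = 4.9°C/km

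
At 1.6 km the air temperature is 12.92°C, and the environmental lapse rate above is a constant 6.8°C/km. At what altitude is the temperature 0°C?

3.5 km

Height above start = (12.92 − 0) / 6.8 = 1.9 km
Altitude = 1600 m + 1900 m = 3500 m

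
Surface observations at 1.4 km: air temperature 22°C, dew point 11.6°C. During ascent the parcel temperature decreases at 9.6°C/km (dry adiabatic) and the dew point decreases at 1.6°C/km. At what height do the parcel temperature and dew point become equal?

T and T_d converge at 9.6 − 1.6 = 8°C per km
Height above start = (22 − 11.6) / 8 = 1.3 km
LCL altitude = 1400 m + 1300 m = 2700 m

2.7 km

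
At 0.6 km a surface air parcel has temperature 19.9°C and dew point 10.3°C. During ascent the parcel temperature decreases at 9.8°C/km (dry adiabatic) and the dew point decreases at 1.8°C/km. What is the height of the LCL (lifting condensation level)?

T and T_d converge at 9.8 − 1.8 = 8°C per km
Height above start = (19.9 − 10.3) / 8 = 1.2 km
LCL altitude = 600 m + 1200 m = 1800 m

1.8 km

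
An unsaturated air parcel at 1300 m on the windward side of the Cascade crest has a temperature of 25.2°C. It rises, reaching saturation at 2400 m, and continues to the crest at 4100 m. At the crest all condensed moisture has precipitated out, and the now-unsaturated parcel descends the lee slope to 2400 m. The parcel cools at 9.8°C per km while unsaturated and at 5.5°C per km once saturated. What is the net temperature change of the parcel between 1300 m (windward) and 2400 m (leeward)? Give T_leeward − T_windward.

-3.47°C

Dry to 2400 m: -9.8 × 1.1 km = -10.78°C, so T = 14.42°C.
Saturated to 4100 m: -5.5 × 1.7 km = -9.35°C, so T = 5.07°C.
Dry descent to 2400 m: +9.8 × 1.7 km = +16.66°C, so T = 21.73°C.
Net change vs windward start: 21.73 − 25.2 = -3.47°C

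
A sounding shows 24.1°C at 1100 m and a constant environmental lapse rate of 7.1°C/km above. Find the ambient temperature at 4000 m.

Environmental to 4000 m: -7.1 × 2.9 km = -20.59°C, so T = 3.51°C.

3.51°C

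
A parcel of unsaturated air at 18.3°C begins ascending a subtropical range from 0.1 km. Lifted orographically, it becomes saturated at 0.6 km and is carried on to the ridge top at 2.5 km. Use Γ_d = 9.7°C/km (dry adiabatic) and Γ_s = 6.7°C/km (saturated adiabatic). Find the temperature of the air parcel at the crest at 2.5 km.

0.72°C

Dry to 600 m: -9.7 × 0.5 km = -4.85°C, so T = 13.45°C.
Saturated to 2500 m: -6.7 × 1.9 km = -12.73°C, so T = 0.72°C.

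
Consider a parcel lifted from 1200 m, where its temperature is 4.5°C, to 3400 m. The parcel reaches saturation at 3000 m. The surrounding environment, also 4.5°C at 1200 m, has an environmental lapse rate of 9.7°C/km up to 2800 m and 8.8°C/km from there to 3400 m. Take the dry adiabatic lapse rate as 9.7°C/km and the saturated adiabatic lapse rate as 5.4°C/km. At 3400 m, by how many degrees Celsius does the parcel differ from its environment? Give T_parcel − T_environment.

+1.18°C (parcel warmer than environment)

Parcel:
  1200–3000 m, dry: Δz = 1.8 km ⇒ ΔT = -17.46°C; T = -12.96°C
  3000–3400 m, saturated: Δz = 0.4 km ⇒ ΔT = -2.16°C; T = -15.12°C
Environment:
  1200–2800 m, environment, lower layer: Δz = 1.6 km ⇒ ΔT = -15.52°C; T = -11.02°C
  2800–3400 m, environment, upper layer: Δz = 0.6 km ⇒ ΔT = -5.28°C; T = -16.3°C
T_parcel − T_env = -15.12 − (-16.3) = +1.18°C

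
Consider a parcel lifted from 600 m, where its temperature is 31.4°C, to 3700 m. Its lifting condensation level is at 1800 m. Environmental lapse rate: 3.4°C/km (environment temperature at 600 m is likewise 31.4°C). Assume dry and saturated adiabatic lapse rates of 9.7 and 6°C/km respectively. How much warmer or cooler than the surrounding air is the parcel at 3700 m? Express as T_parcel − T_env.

Parcel:
  600 → 1800 m (dry, 9.7°C/km): ΔT = -9.7 × 1.2 = -11.64°C → T = 19.76°C
  1800 → 3700 m (saturated, 6°C/km): ΔT = -6 × 1.9 = -11.4°C → T = 8.36°C
Environment:
  600 → 3700 m (environment, 3.4°C/km): ΔT = -3.4 × 3.1 = -10.54°C → T = 20.86°C
T_parcel − T_env = 8.36 − 20.86 = -12.5°C

-12.5°C (parcel cooler than environment)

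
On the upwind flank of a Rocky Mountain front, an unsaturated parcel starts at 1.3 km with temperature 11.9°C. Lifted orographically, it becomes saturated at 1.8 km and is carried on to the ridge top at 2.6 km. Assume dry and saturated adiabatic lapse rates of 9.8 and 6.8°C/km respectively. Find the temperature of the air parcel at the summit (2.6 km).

1.56°C

Dry to 1800 m: -9.8 × 0.5 km = -4.9°C, so T = 7°C.
Saturated to 2600 m: -6.8 × 0.8 km = -5.44°C, so T = 1.56°C.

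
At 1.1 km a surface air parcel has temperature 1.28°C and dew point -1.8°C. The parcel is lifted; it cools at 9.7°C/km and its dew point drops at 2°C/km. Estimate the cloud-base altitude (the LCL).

1.5 km

T and T_d converge at 9.7 − 2 = 7.7°C per km
Height above start = (1.28 − (-1.8)) / 7.7 = 0.4 km
LCL altitude = 1100 m + 400 m = 1500 m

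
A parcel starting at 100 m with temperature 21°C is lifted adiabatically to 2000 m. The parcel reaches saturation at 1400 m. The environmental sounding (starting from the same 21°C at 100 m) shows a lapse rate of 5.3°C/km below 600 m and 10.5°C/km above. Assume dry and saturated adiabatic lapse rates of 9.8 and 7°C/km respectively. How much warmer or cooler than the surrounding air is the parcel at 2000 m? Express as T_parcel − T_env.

Parcel:
  Dry to 1400 m: -9.8 × 1.3 km = -12.74°C, so T = 8.26°C.
  Saturated to 2000 m: -7 × 0.6 km = -4.2°C, so T = 4.06°C.
Environment:
  Environment, lower layer to 600 m: -5.3 × 0.5 km = -2.65°C, so T = 18.35°C.
  Environment, upper layer to 2000 m: -10.5 × 1.4 km = -14.7°C, so T = 3.65°C.
T_parcel − T_env = 4.06 − 3.65 = +0.41°C

+0.41°C (parcel warmer than environment)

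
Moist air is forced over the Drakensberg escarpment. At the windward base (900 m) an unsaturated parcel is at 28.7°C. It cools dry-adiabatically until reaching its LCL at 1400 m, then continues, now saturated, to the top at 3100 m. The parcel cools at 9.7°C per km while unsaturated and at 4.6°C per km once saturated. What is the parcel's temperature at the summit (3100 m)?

16.03°C

900 → 1400 m (dry, 9.7°C/km): ΔT = -9.7 × 0.5 = -4.85°C → T = 23.85°C
1400 → 3100 m (saturated, 4.6°C/km): ΔT = -4.6 × 1.7 = -7.82°C → T = 16.03°C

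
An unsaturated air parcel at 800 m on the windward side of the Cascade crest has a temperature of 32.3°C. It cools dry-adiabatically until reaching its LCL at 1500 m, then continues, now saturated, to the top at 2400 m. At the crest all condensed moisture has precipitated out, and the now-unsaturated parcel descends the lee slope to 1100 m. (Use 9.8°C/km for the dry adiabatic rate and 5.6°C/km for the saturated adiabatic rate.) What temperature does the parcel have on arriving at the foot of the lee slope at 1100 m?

33.14°C

800 → 1500 m (dry, 9.8°C/km): ΔT = -9.8 × 0.7 = -6.86°C → T = 25.44°C
1500 → 2400 m (saturated, 5.6°C/km): ΔT = -5.6 × 0.9 = -5.04°C → T = 20.4°C
2400 → 1100 m (dry descent, 9.8°C/km): ΔT = +9.8 × 1.3 = +12.74°C → T = 33.14°C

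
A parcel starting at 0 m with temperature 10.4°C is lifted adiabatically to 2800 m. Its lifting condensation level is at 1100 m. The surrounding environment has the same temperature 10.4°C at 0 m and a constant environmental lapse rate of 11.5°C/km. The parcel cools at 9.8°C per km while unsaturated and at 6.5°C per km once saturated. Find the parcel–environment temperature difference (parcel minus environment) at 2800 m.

Parcel:
  From 0 m to 1100 m (dry): cools by 9.8 × 1.1 = 10.78°C, giving -0.38°C.
  From 1100 m to 2800 m (saturated): cools by 6.5 × 1.7 = 11.05°C, giving -11.43°C.
Environment:
  From 0 m to 2800 m (environment): cools by 11.5 × 2.8 = 32.2°C, giving -21.8°C.
T_parcel − T_env = -11.43 − (-21.8) = +10.37°C

+10.37°C (parcel warmer than environment)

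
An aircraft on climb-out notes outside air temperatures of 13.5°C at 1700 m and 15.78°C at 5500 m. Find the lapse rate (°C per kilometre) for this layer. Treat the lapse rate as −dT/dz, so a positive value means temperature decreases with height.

-0.6°C/km

Γ = −ΔT/Δz = (13.5 − 15.78) / (5500 − 1700) m
  = -2.28°C / 3.8 km = -0.6°C/km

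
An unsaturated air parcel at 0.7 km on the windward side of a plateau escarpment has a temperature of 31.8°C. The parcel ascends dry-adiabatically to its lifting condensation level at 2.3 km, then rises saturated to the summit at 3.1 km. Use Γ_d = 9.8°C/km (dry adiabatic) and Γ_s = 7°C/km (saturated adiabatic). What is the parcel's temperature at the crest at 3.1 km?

10.52°C

Dry to 2300 m: -9.8 × 1.6 km = -15.68°C, so T = 16.12°C.
Saturated to 3100 m: -7 × 0.8 km = -5.6°C, so T = 10.52°C.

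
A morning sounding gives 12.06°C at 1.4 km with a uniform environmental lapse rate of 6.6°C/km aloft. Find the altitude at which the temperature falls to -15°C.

5.5 km

Height above start = (12.06 − (-15)) / 6.6 = 4.1 km
Altitude = 1400 m + 4100 m = 5500 m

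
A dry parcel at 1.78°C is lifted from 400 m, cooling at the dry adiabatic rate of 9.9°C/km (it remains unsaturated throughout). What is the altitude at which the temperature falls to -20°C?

2600 m

Height above start = (1.78 − (-20)) / 9.9 = 2.2 km
Altitude = 400 m + 2200 m = 2600 m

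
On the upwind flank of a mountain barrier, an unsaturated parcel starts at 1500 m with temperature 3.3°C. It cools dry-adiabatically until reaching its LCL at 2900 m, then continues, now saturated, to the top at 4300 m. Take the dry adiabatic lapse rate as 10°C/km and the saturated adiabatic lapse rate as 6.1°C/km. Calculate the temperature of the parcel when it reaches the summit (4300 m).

1500–2900 m, dry: Δz = 1.4 km ⇒ ΔT = -14°C; T = -10.7°C
2900–4300 m, saturated: Δz = 1.4 km ⇒ ΔT = -8.54°C; T = -19.24°C

-19.24°C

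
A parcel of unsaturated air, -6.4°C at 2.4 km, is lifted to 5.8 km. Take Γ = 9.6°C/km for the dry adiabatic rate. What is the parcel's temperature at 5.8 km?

-39.04°C

Dry adiabatic to 5800 m: -9.6 × 3.4 km = -32.64°C, so T = -39.04°C.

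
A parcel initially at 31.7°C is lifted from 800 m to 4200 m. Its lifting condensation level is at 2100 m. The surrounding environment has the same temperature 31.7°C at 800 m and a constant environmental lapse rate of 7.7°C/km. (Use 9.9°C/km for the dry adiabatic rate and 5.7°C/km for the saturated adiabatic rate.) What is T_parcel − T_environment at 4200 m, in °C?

Parcel:
  From 800 m to 2100 m (dry): cools by 9.9 × 1.3 = 12.87°C, giving 18.83°C.
  From 2100 m to 4200 m (saturated): cools by 5.7 × 2.1 = 11.97°C, giving 6.86°C.
Environment:
  From 800 m to 4200 m (environment): cools by 7.7 × 3.4 = 26.18°C, giving 5.52°C.
T_parcel − T_env = 6.86 − 5.52 = +1.34°C

+1.34°C (parcel warmer than environment)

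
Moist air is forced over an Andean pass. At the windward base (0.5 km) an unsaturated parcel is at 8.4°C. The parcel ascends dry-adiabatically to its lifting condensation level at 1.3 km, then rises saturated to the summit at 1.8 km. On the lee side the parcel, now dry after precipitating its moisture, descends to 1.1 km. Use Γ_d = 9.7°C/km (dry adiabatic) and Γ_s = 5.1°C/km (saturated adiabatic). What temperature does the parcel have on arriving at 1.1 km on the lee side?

From 500 m to 1300 m (dry): cools by 9.7 × 0.8 = 7.76°C, giving 0.64°C.
From 1300 m to 1800 m (saturated): cools by 5.1 × 0.5 = 2.55°C, giving -1.91°C.
From 1800 m to 1100 m (dry descent): warms by 9.7 × 0.7 = 6.79°C, giving 4.88°C.

4.88°C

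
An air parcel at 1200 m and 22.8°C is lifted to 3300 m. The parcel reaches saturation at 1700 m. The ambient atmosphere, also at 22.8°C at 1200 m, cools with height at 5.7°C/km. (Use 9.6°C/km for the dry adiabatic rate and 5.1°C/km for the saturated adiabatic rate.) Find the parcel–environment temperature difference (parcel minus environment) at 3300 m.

Parcel:
  1200 → 1700 m (dry, 9.6°C/km): ΔT = -9.6 × 0.5 = -4.8°C → T = 18°C
  1700 → 3300 m (saturated, 5.1°C/km): ΔT = -5.1 × 1.6 = -8.16°C → T = 9.84°C
Environment:
  1200 → 3300 m (environment, 5.7°C/km): ΔT = -5.7 × 2.1 = -11.97°C → T = 10.83°C
T_parcel − T_env = 9.84 − 10.83 = -0.99°C

-0.99°C (parcel cooler than environment)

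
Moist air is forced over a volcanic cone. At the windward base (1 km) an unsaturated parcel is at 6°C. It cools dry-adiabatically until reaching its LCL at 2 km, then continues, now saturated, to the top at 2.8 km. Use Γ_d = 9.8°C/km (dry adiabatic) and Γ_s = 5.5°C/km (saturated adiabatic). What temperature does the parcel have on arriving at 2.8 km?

-8.2°C

1000–2000 m, dry: Δz = 1 km ⇒ ΔT = -9.8°C; T = -3.8°C
2000–2800 m, saturated: Δz = 0.8 km ⇒ ΔT = -4.4°C; T = -8.2°C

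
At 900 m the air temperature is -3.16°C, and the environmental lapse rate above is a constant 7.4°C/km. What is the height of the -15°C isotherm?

2500 m

Height above start = (-3.16 − (-15)) / 7.4 = 1.6 km
Altitude = 900 m + 1600 m = 2500 m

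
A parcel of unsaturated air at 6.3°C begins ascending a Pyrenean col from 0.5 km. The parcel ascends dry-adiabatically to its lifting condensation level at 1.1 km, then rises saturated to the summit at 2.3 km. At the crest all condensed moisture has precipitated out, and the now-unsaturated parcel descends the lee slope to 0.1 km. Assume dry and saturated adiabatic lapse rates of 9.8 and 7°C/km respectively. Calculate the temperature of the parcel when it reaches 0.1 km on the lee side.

13.58°C

From 500 m to 1100 m (dry): cools by 9.8 × 0.6 = 5.88°C, giving 0.42°C.
From 1100 m to 2300 m (saturated): cools by 7 × 1.2 = 8.4°C, giving -7.98°C.
From 2300 m to 100 m (dry descent): warms by 9.8 × 2.2 = 21.56°C, giving 13.58°C.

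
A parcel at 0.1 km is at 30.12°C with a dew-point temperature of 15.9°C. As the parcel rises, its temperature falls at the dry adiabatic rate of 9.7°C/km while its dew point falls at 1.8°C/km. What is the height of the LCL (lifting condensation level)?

1.9 km

T and T_d converge at 9.7 − 1.8 = 7.9°C per km
Height above start = (30.12 − 15.9) / 7.9 = 1.8 km
LCL altitude = 100 m + 1800 m = 1900 m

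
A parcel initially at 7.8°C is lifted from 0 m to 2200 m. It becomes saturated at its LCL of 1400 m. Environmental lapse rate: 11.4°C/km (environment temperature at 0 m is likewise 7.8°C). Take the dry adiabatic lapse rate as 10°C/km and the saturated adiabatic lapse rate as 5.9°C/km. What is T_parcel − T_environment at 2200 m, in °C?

Parcel:
  Dry to 1400 m: -10 × 1.4 km = -14°C, so T = -6.2°C.
  Saturated to 2200 m: -5.9 × 0.8 km = -4.72°C, so T = -10.92°C.
Environment:
  Environment to 2200 m: -11.4 × 2.2 km = -25.08°C, so T = -17.28°C.
T_parcel − T_env = -10.92 − (-17.28) = +6.36°C

+6.36°C (parcel warmer than environment)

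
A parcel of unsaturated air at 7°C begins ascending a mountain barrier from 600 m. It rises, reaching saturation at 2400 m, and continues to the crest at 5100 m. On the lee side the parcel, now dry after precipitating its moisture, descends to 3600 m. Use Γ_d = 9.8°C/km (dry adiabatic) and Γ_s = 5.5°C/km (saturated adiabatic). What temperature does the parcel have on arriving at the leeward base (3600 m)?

600 → 2400 m (dry, 9.8°C/km): ΔT = -9.8 × 1.8 = -17.64°C → T = -10.64°C
2400 → 5100 m (saturated, 5.5°C/km): ΔT = -5.5 × 2.7 = -14.85°C → T = -25.49°C
5100 → 3600 m (dry descent, 9.8°C/km): ΔT = +9.8 × 1.5 = +14.7°C → T = -10.79°C

-10.79°C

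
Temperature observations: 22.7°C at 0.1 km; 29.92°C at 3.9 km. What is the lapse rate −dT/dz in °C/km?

-1.9°C/km

Γ = −ΔT/Δz = (22.7 − 29.92) / (3900 − 100) m
  = -7.22°C / 3.8 km = -1.9°C/km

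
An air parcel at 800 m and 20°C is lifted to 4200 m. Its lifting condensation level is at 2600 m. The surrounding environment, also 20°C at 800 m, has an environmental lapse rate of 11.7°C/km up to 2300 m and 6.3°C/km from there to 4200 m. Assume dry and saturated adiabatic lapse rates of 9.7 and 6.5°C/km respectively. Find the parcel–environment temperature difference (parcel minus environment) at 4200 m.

Parcel:
  800 → 2600 m (dry, 9.7°C/km): ΔT = -9.7 × 1.8 = -17.46°C → T = 2.54°C
  2600 → 4200 m (saturated, 6.5°C/km): ΔT = -6.5 × 1.6 = -10.4°C → T = -7.86°C
Environment:
  800 → 2300 m (environment, lower layer, 11.7°C/km): ΔT = -11.7 × 1.5 = -17.55°C → T = 2.45°C
  2300 → 4200 m (environment, upper layer, 6.3°C/km): ΔT = -6.3 × 1.9 = -11.97°C → T = -9.52°C
T_parcel − T_env = -7.86 − (-9.52) = +1.66°C

+1.66°C (parcel warmer than environment)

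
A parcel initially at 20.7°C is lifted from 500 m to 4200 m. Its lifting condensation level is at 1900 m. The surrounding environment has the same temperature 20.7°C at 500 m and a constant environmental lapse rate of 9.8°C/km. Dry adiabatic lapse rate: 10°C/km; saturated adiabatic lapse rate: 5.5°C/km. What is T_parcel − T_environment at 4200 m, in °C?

+9.61°C (parcel warmer than environment)

Parcel:
  500–1900 m, dry: Δz = 1.4 km ⇒ ΔT = -14°C; T = 6.7°C
  1900–4200 m, saturated: Δz = 2.3 km ⇒ ΔT = -12.65°C; T = -5.95°C
Environment:
  500–4200 m, environment: Δz = 3.7 km ⇒ ΔT = -36.26°C; T = -15.56°C
T_parcel − T_env = -5.95 − (-15.56) = +9.61°C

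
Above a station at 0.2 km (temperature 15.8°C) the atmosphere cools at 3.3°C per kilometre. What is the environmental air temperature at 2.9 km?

200 → 2900 m (environmental, 3.3°C/km): ΔT = -3.3 × 2.7 = -8.91°C → T = 6.89°C

6.89°C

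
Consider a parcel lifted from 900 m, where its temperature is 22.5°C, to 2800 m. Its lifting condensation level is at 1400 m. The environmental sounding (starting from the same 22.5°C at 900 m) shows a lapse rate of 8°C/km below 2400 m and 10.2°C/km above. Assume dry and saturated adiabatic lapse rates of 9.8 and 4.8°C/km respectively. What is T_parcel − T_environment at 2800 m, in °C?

Parcel:
  900–1400 m, dry: Δz = 0.5 km ⇒ ΔT = -4.9°C; T = 17.6°C
  1400–2800 m, saturated: Δz = 1.4 km ⇒ ΔT = -6.72°C; T = 10.88°C
Environment:
  900–2400 m, environment, lower layer: Δz = 1.5 km ⇒ ΔT = -12°C; T = 10.5°C
  2400–2800 m, environment, upper layer: Δz = 0.4 km ⇒ ΔT = -4.08°C; T = 6.42°C
T_parcel − T_env = 10.88 − 6.42 = +4.46°C

+4.46°C (parcel warmer than environment)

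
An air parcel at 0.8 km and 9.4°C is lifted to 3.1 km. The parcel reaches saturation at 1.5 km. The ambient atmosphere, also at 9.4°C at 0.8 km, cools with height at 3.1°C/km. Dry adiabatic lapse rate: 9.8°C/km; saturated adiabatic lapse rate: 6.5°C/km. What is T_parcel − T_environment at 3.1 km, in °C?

Parcel:
  800–1500 m, dry: Δz = 0.7 km ⇒ ΔT = -6.86°C; T = 2.54°C
  1500–3100 m, saturated: Δz = 1.6 km ⇒ ΔT = -10.4°C; T = -7.86°C
Environment:
  800–3100 m, environment: Δz = 2.3 km ⇒ ΔT = -7.13°C; T = 2.27°C
T_parcel − T_env = -7.86 − 2.27 = -10.13°C

-10.13°C (parcel cooler than environment)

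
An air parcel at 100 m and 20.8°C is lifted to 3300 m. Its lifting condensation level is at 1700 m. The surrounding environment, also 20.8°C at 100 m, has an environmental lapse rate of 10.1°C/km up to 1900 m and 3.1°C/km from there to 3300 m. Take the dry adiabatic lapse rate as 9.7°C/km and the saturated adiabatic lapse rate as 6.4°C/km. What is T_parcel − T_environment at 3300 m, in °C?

-3.24°C (parcel cooler than environment)

Parcel:
  100–1700 m, dry: Δz = 1.6 km ⇒ ΔT = -15.52°C; T = 5.28°C
  1700–3300 m, saturated: Δz = 1.6 km ⇒ ΔT = -10.24°C; T = -4.96°C
Environment:
  100–1900 m, environment, lower layer: Δz = 1.8 km ⇒ ΔT = -18.18°C; T = 2.62°C
  1900–3300 m, environment, upper layer: Δz = 1.4 km ⇒ ΔT = -4.34°C; T = -1.72°C
T_parcel − T_env = -4.96 − (-1.72) = -3.24°C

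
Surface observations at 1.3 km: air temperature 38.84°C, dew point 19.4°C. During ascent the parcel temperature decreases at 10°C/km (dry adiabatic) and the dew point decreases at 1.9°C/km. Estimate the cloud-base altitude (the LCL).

T and T_d converge at 10 − 1.9 = 8.1°C per km
Height above start = (38.84 − 19.4) / 8.1 = 2.4 km
LCL altitude = 1300 m + 2400 m = 3700 m

3.7 km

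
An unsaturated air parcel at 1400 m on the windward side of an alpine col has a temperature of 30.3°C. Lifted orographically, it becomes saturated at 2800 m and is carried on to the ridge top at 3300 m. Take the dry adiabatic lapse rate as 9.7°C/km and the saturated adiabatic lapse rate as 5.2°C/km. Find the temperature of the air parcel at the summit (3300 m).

14.12°C

Dry to 2800 m: -9.7 × 1.4 km = -13.58°C, so T = 16.72°C.
Saturated to 3300 m: -5.2 × 0.5 km = -2.6°C, so T = 14.12°C.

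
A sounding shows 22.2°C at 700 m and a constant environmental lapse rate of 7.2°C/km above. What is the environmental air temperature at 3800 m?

From 700 m to 3800 m (environmental): cools by 7.2 × 3.1 = 22.32°C, giving -0.12°C.

-0.12°C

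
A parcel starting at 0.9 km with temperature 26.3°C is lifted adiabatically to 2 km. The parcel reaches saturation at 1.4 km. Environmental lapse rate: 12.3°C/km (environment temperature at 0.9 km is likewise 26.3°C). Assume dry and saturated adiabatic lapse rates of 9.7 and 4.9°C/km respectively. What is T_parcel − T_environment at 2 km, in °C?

+5.74°C (parcel warmer than environment)

Parcel:
  900–1400 m, dry: Δz = 0.5 km ⇒ ΔT = -4.85°C; T = 21.45°C
  1400–2000 m, saturated: Δz = 0.6 km ⇒ ΔT = -2.94°C; T = 18.51°C
Environment:
  900–2000 m, environment: Δz = 1.1 km ⇒ ΔT = -13.53°C; T = 12.77°C
T_parcel − T_env = 18.51 − 12.77 = +5.74°C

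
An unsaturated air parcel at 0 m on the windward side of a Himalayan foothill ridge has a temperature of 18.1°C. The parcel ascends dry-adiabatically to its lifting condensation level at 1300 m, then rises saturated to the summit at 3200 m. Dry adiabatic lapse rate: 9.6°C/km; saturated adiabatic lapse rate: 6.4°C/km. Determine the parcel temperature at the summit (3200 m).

Dry to 1300 m: -9.6 × 1.3 km = -12.48°C, so T = 5.62°C.
Saturated to 3200 m: -6.4 × 1.9 km = -12.16°C, so T = -6.54°C.

-6.54°C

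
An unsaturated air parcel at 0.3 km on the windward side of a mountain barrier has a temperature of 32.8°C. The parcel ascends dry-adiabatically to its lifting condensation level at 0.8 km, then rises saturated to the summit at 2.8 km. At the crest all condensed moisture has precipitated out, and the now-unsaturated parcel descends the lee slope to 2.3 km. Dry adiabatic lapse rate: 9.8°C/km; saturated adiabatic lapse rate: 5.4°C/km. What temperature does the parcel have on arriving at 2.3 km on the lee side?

300 → 800 m (dry, 9.8°C/km): ΔT = -9.8 × 0.5 = -4.9°C → T = 27.9°C
800 → 2800 m (saturated, 5.4°C/km): ΔT = -5.4 × 2 = -10.8°C → T = 17.1°C
2800 → 2300 m (dry descent, 9.8°C/km): ΔT = +9.8 × 0.5 = +4.9°C → T = 22°C

22°C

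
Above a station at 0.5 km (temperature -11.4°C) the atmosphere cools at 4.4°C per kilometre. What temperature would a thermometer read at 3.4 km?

-24.16°C

500–3400 m, environmental: Δz = 2.9 km ⇒ ΔT = -12.76°C; T = -24.16°C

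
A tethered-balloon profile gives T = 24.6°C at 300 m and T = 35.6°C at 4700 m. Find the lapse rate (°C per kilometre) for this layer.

Γ = −ΔT/Δz = (24.6 − 35.6) / (4700 − 300) m
  = -11°C / 4.4 km = -2.5°C/km

-2.5°C/km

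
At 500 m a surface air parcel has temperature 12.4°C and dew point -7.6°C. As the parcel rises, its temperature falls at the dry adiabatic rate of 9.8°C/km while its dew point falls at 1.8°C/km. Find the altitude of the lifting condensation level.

T and T_d converge at 9.8 − 1.8 = 8°C per km
Height above start = (12.4 − (-7.6)) / 8 = 2.5 km
LCL altitude = 500 m + 2500 m = 3000 m

3000 m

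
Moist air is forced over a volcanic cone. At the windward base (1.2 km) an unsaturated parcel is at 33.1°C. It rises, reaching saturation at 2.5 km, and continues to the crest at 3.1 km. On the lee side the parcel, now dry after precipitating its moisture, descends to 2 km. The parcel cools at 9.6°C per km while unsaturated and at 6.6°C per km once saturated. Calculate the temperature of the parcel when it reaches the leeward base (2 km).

1200 → 2500 m (dry, 9.6°C/km): ΔT = -9.6 × 1.3 = -12.48°C → T = 20.62°C
2500 → 3100 m (saturated, 6.6°C/km): ΔT = -6.6 × 0.6 = -3.96°C → T = 16.66°C
3100 → 2000 m (dry descent, 9.6°C/km): ΔT = +9.6 × 1.1 = +10.56°C → T = 27.22°C

27.22°C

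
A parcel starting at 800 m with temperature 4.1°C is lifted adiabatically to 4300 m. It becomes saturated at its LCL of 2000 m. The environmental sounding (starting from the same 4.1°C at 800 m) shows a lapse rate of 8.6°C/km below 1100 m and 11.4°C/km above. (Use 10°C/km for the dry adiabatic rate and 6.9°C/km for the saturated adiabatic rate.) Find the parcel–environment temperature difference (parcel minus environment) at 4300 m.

+11.19°C (parcel warmer than environment)

Parcel:
  Dry to 2000 m: -10 × 1.2 km = -12°C, so T = -7.9°C.
  Saturated to 4300 m: -6.9 × 2.3 km = -15.87°C, so T = -23.77°C.
Environment:
  Environment, lower layer to 1100 m: -8.6 × 0.3 km = -2.58°C, so T = 1.52°C.
  Environment, upper layer to 4300 m: -11.4 × 3.2 km = -36.48°C, so T = -34.96°C.
T_parcel − T_env = -23.77 − (-34.96) = +11.19°C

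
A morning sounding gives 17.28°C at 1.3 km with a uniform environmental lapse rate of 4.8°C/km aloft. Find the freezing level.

Height above start = (17.28 − 0) / 4.8 = 3.6 km
Altitude = 1300 m + 3600 m = 4900 m

4.9 km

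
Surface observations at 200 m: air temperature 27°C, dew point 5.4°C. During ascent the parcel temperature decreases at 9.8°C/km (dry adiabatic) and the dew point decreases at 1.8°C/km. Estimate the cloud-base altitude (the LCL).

T and T_d converge at 9.8 − 1.8 = 8°C per km
Height above start = (27 − 5.4) / 8 = 2.7 km
LCL altitude = 200 m + 2700 m = 2900 m

2900 m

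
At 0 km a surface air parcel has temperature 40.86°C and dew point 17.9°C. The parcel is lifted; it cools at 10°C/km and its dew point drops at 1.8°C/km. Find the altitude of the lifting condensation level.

2.8 km

T and T_d converge at 10 − 1.8 = 8.2°C per km
Height above start = (40.86 − 17.9) / 8.2 = 2.8 km
LCL altitude = 0 m + 2800 m = 2800 m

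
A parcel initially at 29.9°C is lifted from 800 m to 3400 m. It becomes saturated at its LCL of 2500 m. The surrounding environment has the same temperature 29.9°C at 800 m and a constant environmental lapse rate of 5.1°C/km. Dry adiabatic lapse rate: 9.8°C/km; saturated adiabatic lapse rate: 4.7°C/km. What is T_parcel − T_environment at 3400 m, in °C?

Parcel:
  800 → 2500 m (dry, 9.8°C/km): ΔT = -9.8 × 1.7 = -16.66°C → T = 13.24°C
  2500 → 3400 m (saturated, 4.7°C/km): ΔT = -4.7 × 0.9 = -4.23°C → T = 9.01°C
Environment:
  800 → 3400 m (environment, 5.1°C/km): ΔT = -5.1 × 2.6 = -13.26°C → T = 16.64°C
T_parcel − T_env = 9.01 − 16.64 = -7.63°C

-7.63°C (parcel cooler than environment)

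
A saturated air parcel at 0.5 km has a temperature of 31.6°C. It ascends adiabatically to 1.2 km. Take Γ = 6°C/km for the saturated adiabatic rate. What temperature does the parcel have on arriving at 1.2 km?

27.4°C

500 → 1200 m (saturated adiabatic, 6°C/km): ΔT = -6 × 0.7 = -4.2°C → T = 27.4°C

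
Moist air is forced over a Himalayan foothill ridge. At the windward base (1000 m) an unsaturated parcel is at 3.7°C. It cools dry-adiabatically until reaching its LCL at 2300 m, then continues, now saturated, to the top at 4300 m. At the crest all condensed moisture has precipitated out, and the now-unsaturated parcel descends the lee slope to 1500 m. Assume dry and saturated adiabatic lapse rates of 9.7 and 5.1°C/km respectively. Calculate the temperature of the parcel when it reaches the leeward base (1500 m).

8.05°C

Dry to 2300 m: -9.7 × 1.3 km = -12.61°C, so T = -8.91°C.
Saturated to 4300 m: -5.1 × 2 km = -10.2°C, so T = -19.11°C.
Dry descent to 1500 m: +9.7 × 2.8 km = +27.16°C, so T = 8.05°C.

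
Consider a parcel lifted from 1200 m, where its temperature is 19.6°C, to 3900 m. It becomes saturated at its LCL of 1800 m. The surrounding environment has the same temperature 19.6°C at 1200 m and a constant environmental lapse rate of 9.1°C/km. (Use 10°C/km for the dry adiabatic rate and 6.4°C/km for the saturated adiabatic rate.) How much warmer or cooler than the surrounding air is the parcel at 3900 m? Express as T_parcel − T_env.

+5.13°C (parcel warmer than environment)

Parcel:
  1200 → 1800 m (dry, 10°C/km): ΔT = -10 × 0.6 = -6°C → T = 13.6°C
  1800 → 3900 m (saturated, 6.4°C/km): ΔT = -6.4 × 2.1 = -13.44°C → T = 0.16°C
Environment:
  1200 → 3900 m (environment, 9.1°C/km): ΔT = -9.1 × 2.7 = -24.57°C → T = -4.97°C
T_parcel − T_env = 0.16 − (-4.97) = +5.13°C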